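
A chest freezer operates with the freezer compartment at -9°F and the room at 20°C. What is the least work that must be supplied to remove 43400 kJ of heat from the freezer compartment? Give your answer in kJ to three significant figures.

7420 kJ

In absolute terms T_C = 250.37 K and T_H = 293.15 K, so ΔT = 42.78 K.
The reversible limit is COP_R = T_C/ΔT = 5.853, so W_min = Q_C/COP = Q_C·ΔT/T_C.
W_min = 43400 × 42.78/250.37 = 7415 kJ.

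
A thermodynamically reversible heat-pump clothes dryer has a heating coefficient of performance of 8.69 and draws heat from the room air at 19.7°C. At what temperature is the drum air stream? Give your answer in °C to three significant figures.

COP_HP = T_H/(T_H − T_C) rearranges to T_H = COP·T_C/(COP − 1).
With T_C = 292.85 K, T_H = 8.69 × 292.85/7.690 = 330.93 K.
Converting, 330.93 K = 57.78°C.

57.8 °C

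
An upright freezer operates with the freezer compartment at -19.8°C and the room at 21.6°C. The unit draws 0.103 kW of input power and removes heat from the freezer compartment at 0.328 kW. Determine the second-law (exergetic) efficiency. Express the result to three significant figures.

0.520

COP_actual = Q̇_C/Ẇ = 0.3280/0.1030 = 3.184.
In absolute terms T_C = 253.35 K and T_H = 294.75 K, so ΔT = 41.40 K.
COP_Carnot = T_C/ΔT = 253.35/41.40 = 6.120.
η_II = COP_actual/COP_Carnot = 3.184/6.120 = 0.5204.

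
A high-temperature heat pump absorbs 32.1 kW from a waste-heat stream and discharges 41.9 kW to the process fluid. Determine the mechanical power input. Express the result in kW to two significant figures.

For a cyclic device the first law requires Q̇_H = Q̇_C + Ẇ.
Ẇ = Q̇_H − Q̇_C = 9.800 kW.

9.8 kW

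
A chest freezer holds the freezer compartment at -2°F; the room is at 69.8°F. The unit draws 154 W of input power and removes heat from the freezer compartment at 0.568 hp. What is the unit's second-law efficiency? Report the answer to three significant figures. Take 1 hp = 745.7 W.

0.431

Converting, Q̇_C = 0.5680 hp = 423.6 W, so COP_actual = Q̇_C/Ẇ = 423.6/154.0 = 2.750.
In absolute terms T_C = 254.26 K and T_H = 294.15 K, so ΔT = 39.89 K.
COP_Carnot = T_C/ΔT = 254.26/39.89 = 6.374.
η_II = COP_actual/COP_Carnot = 2.750/6.374 = 0.4315.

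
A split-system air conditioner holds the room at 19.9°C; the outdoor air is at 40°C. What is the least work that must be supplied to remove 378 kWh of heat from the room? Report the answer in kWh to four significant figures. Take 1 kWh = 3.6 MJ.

25.93 kWh

In absolute terms T_C = 293.05 K and T_H = 313.15 K, so ΔT = 20.10 K.
The reversible limit is COP_R = T_C/ΔT = 14.58, so W_min = Q_C/COP = Q_C·ΔT/T_C.
W_min = 378.0 × 20.10/293.05 = 25.93 kWh.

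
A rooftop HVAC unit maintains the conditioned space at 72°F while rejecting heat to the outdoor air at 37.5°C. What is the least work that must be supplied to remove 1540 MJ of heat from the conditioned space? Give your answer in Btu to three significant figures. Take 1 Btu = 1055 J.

75500 Btu

In absolute terms T_C = 295.37 K and T_H = 310.65 K, so ΔT = 15.28 K.
The reversible limit is COP_R = T_C/ΔT = 19.33, so W_min = Q_C/COP = Q_C·ΔT/T_C.
W_min = 1540 × 15.28/295.37 = 79.65 MJ = 75500 Btu.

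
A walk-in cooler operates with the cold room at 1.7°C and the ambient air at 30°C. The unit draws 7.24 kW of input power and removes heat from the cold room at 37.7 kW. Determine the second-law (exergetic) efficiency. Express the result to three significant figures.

0.536

COP_actual = Q̇_C/Ẇ = 37.70/7.240 = 5.207.
In absolute terms T_C = 274.85 K and T_H = 303.15 K, so ΔT = 28.30 K.
COP_Carnot = T_C/ΔT = 274.85/28.30 = 9.712.
η_II = COP_actual/COP_Carnot = 5.207/9.712 = 0.5362.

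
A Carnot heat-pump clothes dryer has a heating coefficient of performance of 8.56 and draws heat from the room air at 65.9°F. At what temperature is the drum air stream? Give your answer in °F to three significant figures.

135 °F

COP_HP = T_H/(T_H − T_C) rearranges to T_H = COP·T_C/(COP − 1).
With T_C = 291.98 K, T_H = 8.56 × 291.98/7.560 = 330.61 K.
Converting, 330.61 K = 135.42°F.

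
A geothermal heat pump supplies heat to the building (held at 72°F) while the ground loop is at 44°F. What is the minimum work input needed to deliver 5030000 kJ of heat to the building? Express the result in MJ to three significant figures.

In absolute terms T_C = 279.82 K and T_H = 295.37 K, so ΔT = 15.56 K.
The reversible limit is COP_HP = T_H/ΔT = 18.99, so W_min = Q_H/COP = Q_H·ΔT/T_H.
W_min = 5030000 × 15.56/295.37 = 264900 kJ = 264.9 MJ.

265 MJ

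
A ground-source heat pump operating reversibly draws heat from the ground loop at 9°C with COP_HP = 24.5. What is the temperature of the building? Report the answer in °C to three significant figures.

21.0 °C

COP_HP = T_H/(T_H − T_C) rearranges to T_H = COP·T_C/(COP − 1).
With T_C = 282.15 K, T_H = 24.5 × 282.15/23.50 = 294.16 K.
Converting, 294.16 K = 21.01°C.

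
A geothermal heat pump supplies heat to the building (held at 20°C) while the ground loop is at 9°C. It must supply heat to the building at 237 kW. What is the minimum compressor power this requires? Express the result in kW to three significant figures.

8.89 kW

In absolute terms T_C = 282.15 K and T_H = 293.15 K, so ΔT = 11.00 K.
COP_Carnot = T_H/ΔT = 293.15/11.00 = 26.65.
Ẇ_min = Q̇/COP_Carnot = 237.0/26.65 = 8.893 kW.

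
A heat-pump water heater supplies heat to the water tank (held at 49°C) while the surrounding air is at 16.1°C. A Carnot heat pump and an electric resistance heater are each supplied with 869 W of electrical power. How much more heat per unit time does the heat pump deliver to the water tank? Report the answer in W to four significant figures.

In absolute terms T_C = 289.25 K and T_H = 322.15 K, so ΔT = 32.90 K.
COP_Carnot = T_H/ΔT = 322.15/32.90 = 9.792.
The heat pump delivers Q̇_H = COP × Ẇ = 8509 W; the resistance heater delivers Ẇ = 869.0 W.
Extra = (COP − 1)·Ẇ = 7640 W.

7640 W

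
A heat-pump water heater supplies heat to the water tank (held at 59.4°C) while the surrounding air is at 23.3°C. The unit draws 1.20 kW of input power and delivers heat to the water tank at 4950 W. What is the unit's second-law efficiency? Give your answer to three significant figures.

Converting, Q̇_H = 4950 W = 4.950 kW, so COP_actual = Q̇_H/Ẇ = 4.950/1.200 = 4.125.
In absolute terms T_C = 296.45 K and T_H = 332.55 K, so ΔT = 36.10 K.
COP_Carnot = T_H/ΔT = 332.55/36.10 = 9.212.
η_II = COP_actual/COP_Carnot = 4.125/9.212 = 0.4478.

0.448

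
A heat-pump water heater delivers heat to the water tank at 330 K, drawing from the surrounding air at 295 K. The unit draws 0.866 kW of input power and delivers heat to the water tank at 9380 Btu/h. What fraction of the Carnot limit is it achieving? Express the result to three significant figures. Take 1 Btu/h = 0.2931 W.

Converting, Q̇_H = 9380 Btu/h = 2.749 kW, so COP_actual = Q̇_H/Ẇ = 2.749/0.8660 = 3.175.
The reservoir spacing is ΔT = 330 − 295 = 35.00 K.
COP_Carnot = T_H/ΔT = 330.00/35.00 = 9.429.
η_II = COP_actual/COP_Carnot = 3.175/9.429 = 0.3367.

0.337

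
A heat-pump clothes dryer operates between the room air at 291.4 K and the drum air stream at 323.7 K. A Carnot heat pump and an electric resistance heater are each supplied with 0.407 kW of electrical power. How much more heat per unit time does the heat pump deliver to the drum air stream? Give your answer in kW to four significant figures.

3.672 kW

The reservoir spacing is ΔT = 323.7 − 291.4 = 32.30 K.
COP_Carnot = T_H/ΔT = 323.70/32.30 = 10.02.
The heat pump delivers Q̇_H = COP × Ẇ = 4.079 kW; the resistance heater delivers Ẇ = 0.4070 kW.
Extra = (COP − 1)·Ẇ = 3.672 kW.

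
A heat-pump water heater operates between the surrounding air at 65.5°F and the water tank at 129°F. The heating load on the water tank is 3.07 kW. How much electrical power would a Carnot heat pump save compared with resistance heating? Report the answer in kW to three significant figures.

2.74 kW

In absolute terms T_C = 291.76 K and T_H = 327.04 K, so ΔT = 35.28 K.
COP_Carnot = T_H/ΔT = 327.04/35.28 = 9.270.
Resistance heating needs Ẇ_res = Q̇_H = 3.070 kW; the reversible heat pump needs only Ẇ_hp = Q̇_H/COP = 0.3312 kW.
Saving = 3.070 − 0.3312 = 2.739 kW.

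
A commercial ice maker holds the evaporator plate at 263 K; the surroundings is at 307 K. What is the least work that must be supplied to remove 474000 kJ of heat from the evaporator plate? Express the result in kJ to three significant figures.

The reservoir spacing is ΔT = 307 − 263 = 44.00 K.
The reversible limit is COP_R = T_C/ΔT = 5.977, so W_min = Q_C/COP = Q_C·ΔT/T_C.
W_min = 474000 × 44.00/263.00 = 79300 kJ.

79300 kJ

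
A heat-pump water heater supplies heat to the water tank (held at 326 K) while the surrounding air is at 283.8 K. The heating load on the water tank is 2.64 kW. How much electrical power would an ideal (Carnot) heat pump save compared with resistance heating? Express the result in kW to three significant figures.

2.30 kW

The reservoir spacing is ΔT = 326 − 283.8 = 42.20 K.
COP_Carnot = T_H/ΔT = 326.00/42.20 = 7.725.
Resistance heating needs Ẇ_res = Q̇_H = 2.640 kW; the reversible heat pump needs only Ẇ_hp = Q̇_H/COP = 0.3417 kW.
Saving = 2.640 − 0.3417 = 2.298 kW.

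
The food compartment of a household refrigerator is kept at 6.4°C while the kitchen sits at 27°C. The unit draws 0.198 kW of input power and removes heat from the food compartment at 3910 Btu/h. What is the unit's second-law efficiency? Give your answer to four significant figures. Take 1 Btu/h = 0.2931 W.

Converting, Q̇_C = 3910 Btu/h = 1.146 kW, so COP_actual = Q̇_C/Ẇ = 1.146/0.1980 = 5.788.
In absolute terms T_C = 279.55 K and T_H = 300.15 K, so ΔT = 20.60 K.
COP_Carnot = T_C/ΔT = 279.55/20.60 = 13.57.
η_II = COP_actual/COP_Carnot = 5.788/13.57 = 0.4265.

0.4265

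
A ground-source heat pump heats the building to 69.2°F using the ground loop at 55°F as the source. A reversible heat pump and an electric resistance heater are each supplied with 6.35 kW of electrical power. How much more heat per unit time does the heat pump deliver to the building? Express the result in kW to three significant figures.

In absolute terms T_C = 285.93 K and T_H = 293.82 K, so ΔT = 7.889 K.
COP_Carnot = T_H/ΔT = 293.82/7.889 = 37.24.
The heat pump delivers Q̇_H = COP × Ẇ = 236.5 kW; the resistance heater delivers Ẇ = 6.350 kW.
Extra = (COP − 1)·Ẇ = 230.2 kW.

230 kW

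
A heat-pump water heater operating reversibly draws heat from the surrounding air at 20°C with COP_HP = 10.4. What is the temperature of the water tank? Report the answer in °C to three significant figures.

COP_HP = T_H/(T_H − T_C) rearranges to T_H = COP·T_C/(COP − 1).
With T_C = 293.15 K, T_H = 10.4 × 293.15/9.400 = 324.34 K.
Converting, 324.34 K = 51.19°C.

51.2 °C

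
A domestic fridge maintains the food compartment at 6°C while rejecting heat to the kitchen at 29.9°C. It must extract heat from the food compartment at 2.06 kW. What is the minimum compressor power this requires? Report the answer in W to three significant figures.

In absolute terms T_C = 279.15 K and T_H = 303.05 K, so ΔT = 23.90 K.
COP_Carnot = T_C/ΔT = 279.15/23.90 = 11.68.
Ẇ_min = Q̇/COP_Carnot = 2.060/11.68 = 0.1764 kW = 176.4 W.

176 W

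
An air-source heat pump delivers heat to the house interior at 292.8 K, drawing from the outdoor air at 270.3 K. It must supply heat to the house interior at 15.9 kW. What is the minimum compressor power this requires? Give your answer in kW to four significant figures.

1.222 kW

The reservoir spacing is ΔT = 292.8 − 270.3 = 22.50 K.
COP_Carnot = T_H/ΔT = 292.80/22.50 = 13.01.
Ẇ_min = Q̇/COP_Carnot = 15.90/13.01 = 1.222 kW.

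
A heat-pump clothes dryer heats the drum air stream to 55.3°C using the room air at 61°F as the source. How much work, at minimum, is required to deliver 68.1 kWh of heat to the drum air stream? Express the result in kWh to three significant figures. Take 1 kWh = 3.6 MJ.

8.13 kWh

In absolute terms T_C = 289.26 K and T_H = 328.45 K, so ΔT = 39.19 K.
The reversible limit is COP_HP = T_H/ΔT = 8.381, so W_min = Q_H/COP = Q_H·ΔT/T_H.
W_min = 68.10 × 39.19/328.45 = 8.125 kWh.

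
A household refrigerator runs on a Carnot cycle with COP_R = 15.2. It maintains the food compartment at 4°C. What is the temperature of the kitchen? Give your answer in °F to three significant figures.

72.0 °F

COP_R = T_C/(T_H − T_C) gives T_H − T_C = T_C/COP.
With T_C = 277.15 K, T_H = 277.15 × (1 + 1/15.2) = 295.38 K.
Converting, 295.38 K = 72.02°F.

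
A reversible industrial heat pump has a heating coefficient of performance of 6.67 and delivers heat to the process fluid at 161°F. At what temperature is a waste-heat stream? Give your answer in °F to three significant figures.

COP_HP = T_H/(T_H − T_C) gives T_H − T_C = T_H/COP.
With T_H = 344.82 K, T_C = 344.82 × (1 − 1/6.67) = 293.12 K.
Converting, 293.12 K = 67.95°F.

67.9 °F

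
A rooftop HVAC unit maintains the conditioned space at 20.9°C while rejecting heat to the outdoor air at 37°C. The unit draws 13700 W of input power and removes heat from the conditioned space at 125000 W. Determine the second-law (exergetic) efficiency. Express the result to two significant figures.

COP_actual = Q̇_C/Ẇ = 125000/13700 = 9.124.
In absolute terms T_C = 294.05 K and T_H = 310.15 K, so ΔT = 16.10 K.
COP_Carnot = T_C/ΔT = 294.05/16.10 = 18.26.
η_II = COP_actual/COP_Carnot = 9.124/18.26 = 0.4996.

0.50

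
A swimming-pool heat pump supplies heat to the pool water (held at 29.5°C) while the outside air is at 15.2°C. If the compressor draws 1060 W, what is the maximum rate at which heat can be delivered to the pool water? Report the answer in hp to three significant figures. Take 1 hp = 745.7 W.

30.1 hp

In absolute terms T_C = 288.35 K and T_H = 302.65 K, so ΔT = 14.30 K.
COP_Carnot = T_H/ΔT = 302.65/14.30 = 21.16.
Q̇_max = COP_Carnot × Ẇ = 21.16 × 1060 W = 22430 W = 30.08 hp.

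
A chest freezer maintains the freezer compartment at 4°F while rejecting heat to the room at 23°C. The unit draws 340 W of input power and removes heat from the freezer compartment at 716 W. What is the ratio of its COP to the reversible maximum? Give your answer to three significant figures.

0.315

COP_actual = Q̇_C/Ẇ = 716.0/340.0 = 2.106.
In absolute terms T_C = 257.59 K and T_H = 296.15 K, so ΔT = 38.56 K.
COP_Carnot = T_C/ΔT = 257.59/38.56 = 6.681.
η_II = COP_actual/COP_Carnot = 2.106/6.681 = 0.3152.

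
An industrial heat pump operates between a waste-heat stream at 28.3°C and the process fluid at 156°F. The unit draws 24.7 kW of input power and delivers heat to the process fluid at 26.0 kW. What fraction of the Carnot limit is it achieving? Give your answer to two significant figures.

0.12

COP_actual = Q̇_H/Ẇ = 26.00/24.70 = 1.053.
In absolute terms T_C = 301.45 K and T_H = 342.04 K, so ΔT = 40.59 K.
COP_Carnot = T_H/ΔT = 342.04/40.59 = 8.427.
η_II = COP_actual/COP_Carnot = 1.053/8.427 = 0.1249.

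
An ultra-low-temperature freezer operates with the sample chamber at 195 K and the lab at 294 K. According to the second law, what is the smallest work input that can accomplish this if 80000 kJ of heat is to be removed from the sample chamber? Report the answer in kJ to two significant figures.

41000 kJ

The reservoir spacing is ΔT = 294 − 195 = 99.00 K.
The reversible limit is COP_R = T_C/ΔT = 1.970, so W_min = Q_C/COP = Q_C·ΔT/T_C.
W_min = 80000 × 99.00/195.00 = 40620 kJ.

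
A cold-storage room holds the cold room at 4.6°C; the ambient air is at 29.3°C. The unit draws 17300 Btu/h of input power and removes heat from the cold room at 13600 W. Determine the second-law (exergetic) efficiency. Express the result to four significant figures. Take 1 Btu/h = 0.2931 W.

0.2385

Converting, Q̇_C = 13600 W = 46400 Btu/h, so COP_actual = Q̇_C/Ẇ = 46400/17300 = 2.682.
In absolute terms T_C = 277.75 K and T_H = 302.45 K, so ΔT = 24.70 K.
COP_Carnot = T_C/ΔT = 277.75/24.70 = 11.24.
η_II = COP_actual/COP_Carnot = 2.682/11.24 = 0.2385.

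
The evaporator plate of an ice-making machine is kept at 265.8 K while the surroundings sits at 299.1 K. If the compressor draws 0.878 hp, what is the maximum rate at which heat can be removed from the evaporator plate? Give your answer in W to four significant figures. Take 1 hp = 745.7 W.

5226 W

The reservoir spacing is ΔT = 299.1 − 265.8 = 33.30 K.
COP_Carnot = T_C/ΔT = 265.80/33.30 = 7.982.
Q̇_max = COP_Carnot × Ẇ = 7.982 × 0.8780 hp = 7.008 hp = 5226 W.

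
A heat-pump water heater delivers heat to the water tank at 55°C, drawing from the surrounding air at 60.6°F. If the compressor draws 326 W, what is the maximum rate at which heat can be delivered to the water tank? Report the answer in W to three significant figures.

2740 W

In absolute terms T_C = 289.04 K and T_H = 328.15 K, so ΔT = 39.11 K.
COP_Carnot = T_H/ΔT = 328.15/39.11 = 8.390.
Q̇_max = COP_Carnot × Ẇ = 8.390 × 326.0 W = 2735 W.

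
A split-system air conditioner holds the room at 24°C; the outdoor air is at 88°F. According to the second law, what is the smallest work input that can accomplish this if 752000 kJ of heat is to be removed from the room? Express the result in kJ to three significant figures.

18000 kJ

In absolute terms T_C = 297.15 K and T_H = 304.26 K, so ΔT = 7.111 K.
The reversible limit is COP_R = T_C/ΔT = 41.79, so W_min = Q_C/COP = Q_C·ΔT/T_C.
W_min = 752000 × 7.111/297.15 = 18000 kJ.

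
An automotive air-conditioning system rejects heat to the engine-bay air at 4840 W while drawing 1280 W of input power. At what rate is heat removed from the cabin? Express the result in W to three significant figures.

For a cyclic device the first law requires Q̇_H = Q̇_C + Ẇ.
Q̇_C = Q̇_H − Ẇ = 3560 W.

3560 W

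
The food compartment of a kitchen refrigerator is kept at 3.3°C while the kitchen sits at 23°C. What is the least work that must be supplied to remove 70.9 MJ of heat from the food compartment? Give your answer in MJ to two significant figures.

In absolute terms T_C = 276.45 K and T_H = 296.15 K, so ΔT = 19.70 K.
The reversible limit is COP_R = T_C/ΔT = 14.03, so W_min = Q_C/COP = Q_C·ΔT/T_C.
W_min = 70.90 × 19.70/276.45 = 5.052 MJ.

5.1 MJ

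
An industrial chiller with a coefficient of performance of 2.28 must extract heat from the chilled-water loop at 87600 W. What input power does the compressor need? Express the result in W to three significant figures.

38400 W

Ẇ = Q̇_C/COP = 87600/2.28 = 38420 W.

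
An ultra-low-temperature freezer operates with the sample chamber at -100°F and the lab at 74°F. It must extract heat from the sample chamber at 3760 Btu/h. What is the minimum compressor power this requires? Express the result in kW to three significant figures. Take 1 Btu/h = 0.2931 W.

0.533 kW

In absolute terms T_C = 199.82 K and T_H = 296.48 K, so ΔT = 96.67 K.
COP_Carnot = T_C/ΔT = 199.82/96.67 = 2.067.
Ẇ_min = Q̇/COP_Carnot = 3760/2.067 = 1819 Btu/h = 0.5331 kW.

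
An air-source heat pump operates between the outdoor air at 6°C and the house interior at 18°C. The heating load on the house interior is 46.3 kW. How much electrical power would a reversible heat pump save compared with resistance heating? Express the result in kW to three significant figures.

44.4 kW

In absolute terms T_C = 279.15 K and T_H = 291.15 K, so ΔT = 12.00 K.
COP_Carnot = T_H/ΔT = 291.15/12.00 = 24.26.
Resistance heating needs Ẇ_res = Q̇_H = 46.30 kW; the reversible heat pump needs only Ẇ_hp = Q̇_H/COP = 1.908 kW.
Saving = 46.30 − 1.908 = 44.39 kW.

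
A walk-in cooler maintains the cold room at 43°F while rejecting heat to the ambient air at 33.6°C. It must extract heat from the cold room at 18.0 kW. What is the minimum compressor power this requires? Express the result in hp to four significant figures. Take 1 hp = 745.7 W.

2.376 hp

In absolute terms T_C = 279.26 K and T_H = 306.75 K, so ΔT = 27.49 K.
COP_Carnot = T_C/ΔT = 279.26/27.49 = 10.16.
Ẇ_min = Q̇/COP_Carnot = 18.00/10.16 = 1.772 kW = 2.376 hp.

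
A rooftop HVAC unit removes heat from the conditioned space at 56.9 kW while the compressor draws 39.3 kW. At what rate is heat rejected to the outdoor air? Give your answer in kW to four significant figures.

96.20 kW

For a cyclic device the first law requires Q̇_H = Q̇_C + Ẇ.
Q̇_H = Q̇_C + Ẇ = 96.20 kW.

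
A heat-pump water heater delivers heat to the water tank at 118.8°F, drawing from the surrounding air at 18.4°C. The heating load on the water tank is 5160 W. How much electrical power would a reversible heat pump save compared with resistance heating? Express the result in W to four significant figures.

4681 W

In absolute terms T_C = 291.55 K and T_H = 321.37 K, so ΔT = 29.82 K.
COP_Carnot = T_H/ΔT = 321.37/29.82 = 10.78.
Resistance heating needs Ẇ_res = Q̇_H = 5160 W; the reversible heat pump needs only Ẇ_hp = Q̇_H/COP = 478.8 W.
Saving = 5160 − 478.8 = 4681 W.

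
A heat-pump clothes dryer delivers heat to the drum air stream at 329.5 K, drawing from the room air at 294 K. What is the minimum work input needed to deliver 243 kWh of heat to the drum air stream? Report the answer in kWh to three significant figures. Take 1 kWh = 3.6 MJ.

The reservoir spacing is ΔT = 329.5 − 294 = 35.50 K.
The reversible limit is COP_HP = T_H/ΔT = 9.282, so W_min = Q_H/COP = Q_H·ΔT/T_H.
W_min = 243.0 × 35.50/329.50 = 26.18 kWh.

26.2 kWh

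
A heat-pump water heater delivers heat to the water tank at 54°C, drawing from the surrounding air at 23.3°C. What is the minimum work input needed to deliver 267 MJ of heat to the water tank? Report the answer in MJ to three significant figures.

25.1 MJ

In absolute terms T_C = 296.45 K and T_H = 327.15 K, so ΔT = 30.70 K.
The reversible limit is COP_HP = T_H/ΔT = 10.66, so W_min = Q_H/COP = Q_H·ΔT/T_H.
W_min = 267.0 × 30.70/327.15 = 25.06 MJ.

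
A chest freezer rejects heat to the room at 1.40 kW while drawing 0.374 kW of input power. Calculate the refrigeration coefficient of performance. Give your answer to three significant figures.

2.74

The first law gives Q̇_H = Q̇_C + Ẇ, so the three rates are Q̇_C = 1.026, Q̇_H = 1.400, Ẇ = 0.3740 kW.
COP_R = Q̇_C/Ẇ = 1.026/0.3740 = 2.743.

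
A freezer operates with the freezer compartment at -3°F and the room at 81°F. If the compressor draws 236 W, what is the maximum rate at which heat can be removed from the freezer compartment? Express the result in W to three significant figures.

1280 W

In absolute terms T_C = 253.71 K and T_H = 300.37 K, so ΔT = 46.67 K.
COP_Carnot = T_C/ΔT = 253.71/46.67 = 5.437.
Q̇_max = COP_Carnot × Ẇ = 5.437 × 236.0 W = 1283 W.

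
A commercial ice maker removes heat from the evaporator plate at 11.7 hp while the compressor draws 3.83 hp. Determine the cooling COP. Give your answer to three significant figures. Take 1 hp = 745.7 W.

3.05

The first law gives Q̇_H = Q̇_C + Ẇ, so the three rates are Q̇_C = 11.70, Q̇_H = 15.53, Ẇ = 3.830 hp.
COP_R = Q̇_C/Ẇ = 11.70/3.830 = 3.055.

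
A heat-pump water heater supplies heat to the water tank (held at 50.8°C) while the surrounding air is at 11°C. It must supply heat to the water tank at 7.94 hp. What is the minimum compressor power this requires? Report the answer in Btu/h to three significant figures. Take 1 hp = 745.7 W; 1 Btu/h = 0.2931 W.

2480 Btu/h

In absolute terms T_C = 284.15 K and T_H = 323.95 K, so ΔT = 39.80 K.
COP_Carnot = T_H/ΔT = 323.95/39.80 = 8.139.
Ẇ_min = Q̇/COP_Carnot = 7.940/8.139 = 0.9755 hp = 2482 Btu/h.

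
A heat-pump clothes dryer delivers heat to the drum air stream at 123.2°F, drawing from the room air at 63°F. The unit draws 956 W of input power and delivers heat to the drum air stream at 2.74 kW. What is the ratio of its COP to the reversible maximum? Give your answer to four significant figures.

0.2960

Converting, Q̇_H = 2.740 kW = 2740 W, so COP_actual = Q̇_H/Ẇ = 2740/956.0 = 2.866.
In absolute terms T_C = 290.37 K and T_H = 323.82 K, so ΔT = 33.44 K.
COP_Carnot = T_H/ΔT = 323.82/33.44 = 9.682.
η_II = COP_actual/COP_Carnot = 2.866/9.682 = 0.2960.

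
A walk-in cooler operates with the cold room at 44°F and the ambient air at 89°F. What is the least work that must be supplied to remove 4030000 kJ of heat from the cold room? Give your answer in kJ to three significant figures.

360000 kJ

In absolute terms T_C = 279.82 K and T_H = 304.82 K, so ΔT = 25.00 K.
The reversible limit is COP_R = T_C/ΔT = 11.19, so W_min = Q_C/COP = Q_C·ΔT/T_C.
W_min = 4030000 × 25.00/279.82 = 360100 kJ.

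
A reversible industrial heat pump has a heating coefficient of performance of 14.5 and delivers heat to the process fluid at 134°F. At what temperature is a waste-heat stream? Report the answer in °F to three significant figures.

COP_HP = T_H/(T_H − T_C) gives T_H − T_C = T_H/COP.
With T_H = 329.82 K, T_C = 329.82 × (1 − 1/14.5) = 307.07 K.
Converting, 307.07 K = 93.06°F.

93.1 °F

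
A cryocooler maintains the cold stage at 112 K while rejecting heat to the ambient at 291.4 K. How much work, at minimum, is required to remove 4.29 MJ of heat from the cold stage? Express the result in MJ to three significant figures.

6.87 MJ

The reservoir spacing is ΔT = 291.4 − 112 = 179.4 K.
The reversible limit is COP_R = T_C/ΔT = 0.6243, so W_min = Q_C/COP = Q_C·ΔT/T_C.
W_min = 4.290 × 179.4/112.00 = 6.872 MJ.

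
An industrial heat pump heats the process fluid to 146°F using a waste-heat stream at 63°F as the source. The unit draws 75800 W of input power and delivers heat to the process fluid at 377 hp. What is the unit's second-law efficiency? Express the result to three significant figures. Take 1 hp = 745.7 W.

0.508

Converting, Q̇_H = 377.0 hp = 281100 W, so COP_actual = Q̇_H/Ẇ = 281100/75800 = 3.709.
In absolute terms T_C = 290.37 K and T_H = 336.48 K, so ΔT = 46.11 K.
COP_Carnot = T_H/ΔT = 336.48/46.11 = 7.297.
η_II = COP_actual/COP_Carnot = 3.709/7.297 = 0.5083.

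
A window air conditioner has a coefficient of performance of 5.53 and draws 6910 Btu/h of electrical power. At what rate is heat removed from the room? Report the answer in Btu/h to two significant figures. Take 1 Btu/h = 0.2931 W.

38000 Btu/h

Q̇_C = COP × Ẇ = 5.53 × 6910 = 38210 Btu/h.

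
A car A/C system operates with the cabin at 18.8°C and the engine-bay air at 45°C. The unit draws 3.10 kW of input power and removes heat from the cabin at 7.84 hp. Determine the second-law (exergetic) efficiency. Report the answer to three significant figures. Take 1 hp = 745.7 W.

0.169

Converting, Q̇_C = 7.840 hp = 5.846 kW, so COP_actual = Q̇_C/Ẇ = 5.846/3.100 = 1.886.
In absolute terms T_C = 291.95 K and T_H = 318.15 K, so ΔT = 26.20 K.
COP_Carnot = T_C/ΔT = 291.95/26.20 = 11.14.
η_II = COP_actual/COP_Carnot = 1.886/11.14 = 0.1692.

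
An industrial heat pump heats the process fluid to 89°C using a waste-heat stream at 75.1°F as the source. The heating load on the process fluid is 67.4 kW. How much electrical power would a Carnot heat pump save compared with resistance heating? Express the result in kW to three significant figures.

In absolute terms T_C = 297.09 K and T_H = 362.15 K, so ΔT = 65.06 K.
COP_Carnot = T_H/ΔT = 362.15/65.06 = 5.567.
Resistance heating needs Ẇ_res = Q̇_H = 67.40 kW; the reversible heat pump needs only Ẇ_hp = Q̇_H/COP = 12.11 kW.
Saving = 67.40 − 12.11 = 55.29 kW.

55.3 kW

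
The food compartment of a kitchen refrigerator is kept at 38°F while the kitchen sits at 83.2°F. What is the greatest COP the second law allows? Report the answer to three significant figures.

11.0

In absolute terms T_C = 276.48 K and T_H = 301.59 K, so ΔT = 25.11 K.
For a reversible cycle, COP_Carnot = T_C/ΔT = 276.48/25.11 = 11.01.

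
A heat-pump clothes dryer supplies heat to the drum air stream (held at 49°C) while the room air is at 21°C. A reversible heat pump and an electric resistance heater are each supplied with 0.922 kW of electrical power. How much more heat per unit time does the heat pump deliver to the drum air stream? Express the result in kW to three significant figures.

9.69 kW

In absolute terms T_C = 294.15 K and T_H = 322.15 K, so ΔT = 28.00 K.
COP_Carnot = T_H/ΔT = 322.15/28.00 = 11.51.
The heat pump delivers Q̇_H = COP × Ẇ = 10.61 kW; the resistance heater delivers Ẇ = 0.9220 kW.
Extra = (COP − 1)·Ẇ = 9.686 kW.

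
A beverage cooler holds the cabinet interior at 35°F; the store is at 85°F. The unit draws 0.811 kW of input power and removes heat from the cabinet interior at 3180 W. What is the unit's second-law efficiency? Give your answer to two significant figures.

0.40

Converting, Q̇_C = 3180 W = 3.180 kW, so COP_actual = Q̇_C/Ẇ = 3.180/0.8110 = 3.921.
In absolute terms T_C = 274.82 K and T_H = 302.59 K, so ΔT = 27.78 K.
COP_Carnot = T_C/ΔT = 274.82/27.78 = 9.893.
η_II = COP_actual/COP_Carnot = 3.921/9.893 = 0.3963.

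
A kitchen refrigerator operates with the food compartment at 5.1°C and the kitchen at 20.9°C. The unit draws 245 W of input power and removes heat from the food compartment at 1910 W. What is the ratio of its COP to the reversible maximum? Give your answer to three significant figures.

COP_actual = Q̇_C/Ẇ = 1910/245.0 = 7.796.
In absolute terms T_C = 278.25 K and T_H = 294.05 K, so ΔT = 15.80 K.
COP_Carnot = T_C/ΔT = 278.25/15.80 = 17.61.
η_II = COP_actual/COP_Carnot = 7.796/17.61 = 0.4427.

0.443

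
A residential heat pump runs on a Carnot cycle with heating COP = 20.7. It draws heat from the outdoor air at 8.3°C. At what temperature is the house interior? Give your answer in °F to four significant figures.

72.66 °F

COP_HP = T_H/(T_H − T_C) rearranges to T_H = COP·T_C/(COP − 1).
With T_C = 281.45 K, T_H = 20.7 × 281.45/19.70 = 295.74 K.
Converting, 295.74 K = 72.66°F.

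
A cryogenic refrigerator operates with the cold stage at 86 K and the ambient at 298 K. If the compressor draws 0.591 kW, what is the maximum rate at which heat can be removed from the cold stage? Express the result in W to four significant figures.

The reservoir spacing is ΔT = 298 − 86 = 212.0 K.
COP_Carnot = T_C/ΔT = 86.00/212.0 = 0.4057.
Q̇_max = COP_Carnot × Ẇ = 0.4057 × 0.5910 kW = 0.2397 kW = 239.7 W.

239.7 W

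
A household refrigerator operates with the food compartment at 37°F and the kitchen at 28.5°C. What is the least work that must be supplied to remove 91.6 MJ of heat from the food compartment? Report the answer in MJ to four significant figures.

In absolute terms T_C = 275.93 K and T_H = 301.65 K, so ΔT = 25.72 K.
The reversible limit is COP_R = T_C/ΔT = 10.73, so W_min = Q_C/COP = Q_C·ΔT/T_C.
W_min = 91.60 × 25.72/275.93 = 8.539 MJ.

8.539 MJ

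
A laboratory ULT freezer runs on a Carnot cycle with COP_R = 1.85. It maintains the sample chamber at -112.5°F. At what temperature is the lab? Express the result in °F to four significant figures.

COP_R = T_C/(T_H − T_C) gives T_H − T_C = T_C/COP.
With T_C = 192.87 K, T_H = 192.87 × (1 + 1/1.85) = 297.13 K.
Converting, 297.13 K = 75.16°F.

75.16 °F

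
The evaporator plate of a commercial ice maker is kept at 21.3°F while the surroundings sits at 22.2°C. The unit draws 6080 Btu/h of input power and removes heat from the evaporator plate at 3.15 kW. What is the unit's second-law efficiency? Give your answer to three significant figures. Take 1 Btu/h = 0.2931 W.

Converting, Q̇_C = 3.150 kW = 10750 Btu/h, so COP_actual = Q̇_C/Ẇ = 10750/6080 = 1.768.
In absolute terms T_C = 267.21 K and T_H = 295.35 K, so ΔT = 28.14 K.
COP_Carnot = T_C/ΔT = 267.21/28.14 = 9.494.
η_II = COP_actual/COP_Carnot = 1.768/9.494 = 0.1862.

0.186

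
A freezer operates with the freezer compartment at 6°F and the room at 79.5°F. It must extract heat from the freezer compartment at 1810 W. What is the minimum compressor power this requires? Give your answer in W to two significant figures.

In absolute terms T_C = 258.71 K and T_H = 299.54 K, so ΔT = 40.83 K.
COP_Carnot = T_C/ΔT = 258.71/40.83 = 6.336.
Ẇ_min = Q̇/COP_Carnot = 1810/6.336 = 285.7 W.

290 W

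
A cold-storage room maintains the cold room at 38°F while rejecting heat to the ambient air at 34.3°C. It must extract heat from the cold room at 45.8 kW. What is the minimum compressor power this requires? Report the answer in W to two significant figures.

5100 W

In absolute terms T_C = 276.48 K and T_H = 307.45 K, so ΔT = 30.97 K.
COP_Carnot = T_C/ΔT = 276.48/30.97 = 8.928.
Ẇ_min = Q̇/COP_Carnot = 45.80/8.928 = 5.130 kW = 5130 W.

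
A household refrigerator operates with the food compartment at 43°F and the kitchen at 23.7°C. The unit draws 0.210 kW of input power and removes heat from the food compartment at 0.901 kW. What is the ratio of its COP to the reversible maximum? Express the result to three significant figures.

0.270

COP_actual = Q̇_C/Ẇ = 0.9010/0.2100 = 4.290.
In absolute terms T_C = 279.26 K and T_H = 296.85 K, so ΔT = 17.59 K.
COP_Carnot = T_C/ΔT = 279.26/17.59 = 15.88.
η_II = COP_actual/COP_Carnot = 4.290/15.88 = 0.2702.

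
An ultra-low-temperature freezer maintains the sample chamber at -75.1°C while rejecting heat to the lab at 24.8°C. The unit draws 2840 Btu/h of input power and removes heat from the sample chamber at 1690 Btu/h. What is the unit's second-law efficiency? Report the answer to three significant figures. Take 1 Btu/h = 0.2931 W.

COP_actual = Q̇_C/Ẇ = 1690/2840 = 0.5951.
In absolute terms T_C = 198.05 K and T_H = 297.95 K, so ΔT = 99.90 K.
COP_Carnot = T_C/ΔT = 198.05/99.90 = 1.982.
η_II = COP_actual/COP_Carnot = 0.5951/1.982 = 0.3002.

0.300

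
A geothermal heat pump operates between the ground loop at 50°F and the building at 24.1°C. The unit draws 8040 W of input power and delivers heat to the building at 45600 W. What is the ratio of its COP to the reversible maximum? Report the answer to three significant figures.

COP_actual = Q̇_H/Ẇ = 45600/8040 = 5.672.
In absolute terms T_C = 283.15 K and T_H = 297.25 K, so ΔT = 14.10 K.
COP_Carnot = T_H/ΔT = 297.25/14.10 = 21.08.
η_II = COP_actual/COP_Carnot = 5.672/21.08 = 0.2690.

0.269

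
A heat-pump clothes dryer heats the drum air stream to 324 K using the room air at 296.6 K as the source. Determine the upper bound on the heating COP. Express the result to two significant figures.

The reservoir spacing is ΔT = 324 − 296.6 = 27.40 K.
For a reversible cycle, COP_Carnot = T_H/ΔT = 324.00/27.40 = 11.82.

12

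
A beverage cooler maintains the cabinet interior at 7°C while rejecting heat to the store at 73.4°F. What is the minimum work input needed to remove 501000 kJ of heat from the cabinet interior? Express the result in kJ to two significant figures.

In absolute terms T_C = 280.15 K and T_H = 296.15 K, so ΔT = 16.00 K.
The reversible limit is COP_R = T_C/ΔT = 17.51, so W_min = Q_C/COP = Q_C·ΔT/T_C.
W_min = 501000 × 16.00/280.15 = 28610 kJ.

29000 kJ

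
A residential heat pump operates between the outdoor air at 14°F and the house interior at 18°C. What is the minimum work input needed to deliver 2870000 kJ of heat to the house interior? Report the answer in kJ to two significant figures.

280000 kJ

In absolute terms T_C = 263.15 K and T_H = 291.15 K, so ΔT = 28.00 K.
The reversible limit is COP_HP = T_H/ΔT = 10.40, so W_min = Q_H/COP = Q_H·ΔT/T_H.
W_min = 2870000 × 28.00/291.15 = 276000 kJ.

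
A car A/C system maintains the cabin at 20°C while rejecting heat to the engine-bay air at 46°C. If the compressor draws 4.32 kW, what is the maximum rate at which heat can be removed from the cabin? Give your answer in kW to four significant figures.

48.71 kW

In absolute terms T_C = 293.15 K and T_H = 319.15 K, so ΔT = 26.00 K.
COP_Carnot = T_C/ΔT = 293.15/26.00 = 11.28.
Q̇_max = COP_Carnot × Ẇ = 11.28 × 4.320 kW = 48.71 kW.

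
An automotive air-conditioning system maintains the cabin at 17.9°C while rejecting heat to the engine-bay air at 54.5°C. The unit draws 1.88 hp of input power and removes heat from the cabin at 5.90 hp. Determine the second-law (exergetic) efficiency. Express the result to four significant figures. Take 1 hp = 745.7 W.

0.3946

COP_actual = Q̇_C/Ẇ = 5.900/1.880 = 3.138.
In absolute terms T_C = 291.05 K and T_H = 327.65 K, so ΔT = 36.60 K.
COP_Carnot = T_C/ΔT = 291.05/36.60 = 7.952.
η_II = COP_actual/COP_Carnot = 3.138/7.952 = 0.3946.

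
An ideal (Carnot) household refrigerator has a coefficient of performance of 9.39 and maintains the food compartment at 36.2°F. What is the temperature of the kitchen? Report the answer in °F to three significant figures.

COP_R = T_C/(T_H − T_C) gives T_H − T_C = T_C/COP.
With T_C = 275.48 K, T_H = 275.48 × (1 + 1/9.39) = 304.82 K.
Converting, 304.82 K = 89.01°F.

89.0 °F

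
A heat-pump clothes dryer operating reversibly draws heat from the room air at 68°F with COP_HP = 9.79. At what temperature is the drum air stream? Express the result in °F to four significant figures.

COP_HP = T_H/(T_H − T_C) rearranges to T_H = COP·T_C/(COP − 1).
With T_C = 293.15 K, T_H = 9.79 × 293.15/8.790 = 326.50 K.
Converting, 326.50 K = 128.03°F.

128.0 °F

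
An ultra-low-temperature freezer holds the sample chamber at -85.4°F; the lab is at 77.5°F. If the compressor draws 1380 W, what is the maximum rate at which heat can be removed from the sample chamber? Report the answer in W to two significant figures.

3200 W

In absolute terms T_C = 207.93 K and T_H = 298.43 K, so ΔT = 90.50 K.
COP_Carnot = T_C/ΔT = 207.93/90.50 = 2.298.
Q̇_max = COP_Carnot × Ẇ = 2.298 × 1380 W = 3171 W.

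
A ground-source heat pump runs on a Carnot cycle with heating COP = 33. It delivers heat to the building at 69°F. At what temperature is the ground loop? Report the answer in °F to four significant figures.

COP_HP = T_H/(T_H − T_C) gives T_H − T_C = T_H/COP.
With T_H = 293.71 K, T_C = 293.71 × (1 − 1/33) = 284.81 K.
Converting, 284.81 K = 52.98°F.

52.98 °F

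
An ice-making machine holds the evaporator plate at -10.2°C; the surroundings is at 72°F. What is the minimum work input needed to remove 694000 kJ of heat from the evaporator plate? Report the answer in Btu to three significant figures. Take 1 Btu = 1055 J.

81100 Btu

In absolute terms T_C = 262.95 K and T_H = 295.37 K, so ΔT = 32.42 K.
The reversible limit is COP_R = T_C/ΔT = 8.110, so W_min = Q_C/COP = Q_C·ΔT/T_C.
W_min = 694000 × 32.42/262.95 = 85570 kJ = 81110 Btu.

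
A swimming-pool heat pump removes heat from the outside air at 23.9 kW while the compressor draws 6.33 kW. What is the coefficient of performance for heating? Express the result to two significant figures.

The first law gives Q̇_H = Q̇_C + Ẇ, so the three rates are Q̇_C = 23.90, Q̇_H = 30.23, Ẇ = 6.330 kW.
COP_HP = Q̇_H/Ẇ = 30.23/6.330 = 4.776.

4.8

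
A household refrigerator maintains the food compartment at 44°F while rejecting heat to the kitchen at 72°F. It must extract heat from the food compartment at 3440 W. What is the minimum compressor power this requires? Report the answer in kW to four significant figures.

0.1912 kW

In absolute terms T_C = 279.82 K and T_H = 295.37 K, so ΔT = 15.56 K.
COP_Carnot = T_C/ΔT = 279.82/15.56 = 17.99.
Ẇ_min = Q̇/COP_Carnot = 3440/17.99 = 191.2 W = 0.1912 kW.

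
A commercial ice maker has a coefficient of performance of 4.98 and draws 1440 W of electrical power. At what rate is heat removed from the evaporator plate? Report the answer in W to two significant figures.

Q̇_C = COP × Ẇ = 4.98 × 1440 = 7171 W.

7200 W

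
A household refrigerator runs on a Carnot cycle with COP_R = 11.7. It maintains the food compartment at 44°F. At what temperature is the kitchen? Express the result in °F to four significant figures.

COP_R = T_C/(T_H − T_C) gives T_H − T_C = T_C/COP.
With T_C = 279.82 K, T_H = 279.82 × (1 + 1/11.7) = 303.73 K.
Converting, 303.73 K = 87.05°F.

87.05 °F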